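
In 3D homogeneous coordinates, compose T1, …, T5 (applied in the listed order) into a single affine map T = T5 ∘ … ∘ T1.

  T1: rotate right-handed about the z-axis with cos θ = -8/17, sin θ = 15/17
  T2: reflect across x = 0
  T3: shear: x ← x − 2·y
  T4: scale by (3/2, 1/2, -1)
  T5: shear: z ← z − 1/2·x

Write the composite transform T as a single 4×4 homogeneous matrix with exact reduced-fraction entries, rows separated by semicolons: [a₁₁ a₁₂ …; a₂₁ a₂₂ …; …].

T = [-33/17 93/34 0 0; 15/34 -4/17 0 0; 33/34 -93/68 -1 0; 0 0 0 1]

T1 = [-8/17 -15/17 0 0; 15/17 -8/17 0 0; 0 0 1 0; 0 0 0 1]
T2·T1 = [8/17 15/17 0 0; 15/17 -8/17 0 0; 0 0 1 0; 0 0 0 1]
T3·…·T1 = [-22/17 31/17 0 0; 15/17 -8/17 0 0; 0 0 1 0; 0 0 0 1]
T4·…·T1 = [-33/17 93/34 0 0; 15/34 -4/17 0 0; 0 0 -1 0; 0 0 0 1]
T5·…·T1 = [-33/17 93/34 0 0; 15/34 -4/17 0 0; 33/34 -93/68 -1 0; 0 0 0 1]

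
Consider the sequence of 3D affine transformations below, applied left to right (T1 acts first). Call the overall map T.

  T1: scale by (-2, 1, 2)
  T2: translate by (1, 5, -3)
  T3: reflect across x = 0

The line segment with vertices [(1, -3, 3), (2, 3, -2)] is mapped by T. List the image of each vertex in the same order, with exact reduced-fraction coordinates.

image vertices: (1, 2, 3), (3, 8, -7)

T1 scale by (-2, 1, 2): (1, -3, 3) → (-2, -3, 6); (2, 3, -2) → (-4, 3, -4)
T2 translate by (1, 5, -3): (-2, -3, 6) → (-1, 2, 3); (-4, 3, -4) → (-3, 8, -7)
T3 reflect across x = 0: (-1, 2, 3) → (1, 2, 3); (-3, 8, -7) → (3, 8, -7)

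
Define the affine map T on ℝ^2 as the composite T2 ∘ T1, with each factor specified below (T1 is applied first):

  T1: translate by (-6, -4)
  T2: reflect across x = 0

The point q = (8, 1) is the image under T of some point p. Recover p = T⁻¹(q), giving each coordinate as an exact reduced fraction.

T1 = [1 0 -6; 0 1 -4; 0 0 1]
T2·T1 = [-1 0 6; 0 1 -4; 0 0 1]
det M = -1; M⁻¹ = [-1 0 6; 0 1 4; 0 0 1]
M⁻¹ · (8, 1)ᵀ = (-2, 5)ᵀ

p = (-2, 5)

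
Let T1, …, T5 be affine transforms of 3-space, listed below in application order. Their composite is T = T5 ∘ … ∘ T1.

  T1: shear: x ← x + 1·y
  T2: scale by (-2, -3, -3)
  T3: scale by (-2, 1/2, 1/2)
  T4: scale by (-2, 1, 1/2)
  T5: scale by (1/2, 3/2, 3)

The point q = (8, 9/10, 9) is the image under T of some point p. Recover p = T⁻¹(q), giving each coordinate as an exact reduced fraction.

p = (-8/5, -2/5, -4)

T1 = [1 1 0 0; 0 1 0 0; 0 0 1 0; 0 0 0 1]
T2·T1 = [-2 -2 0 0; 0 -3 0 0; 0 0 -3 0; 0 0 0 1]
T3·…·T1 = [4 4 0 0; 0 -3/2 0 0; 0 0 -3/2 0; 0 0 0 1]
T4·…·T1 = [-8 -8 0 0; 0 -3/2 0 0; 0 0 -3/4 0; 0 0 0 1]
T5·…·T1 = [-4 -4 0 0; 0 -9/4 0 0; 0 0 -9/4 0; 0 0 0 1]
det M = -81/4; M⁻¹ = [-1/4 4/9 0 0; 0 -4/9 0 0; 0 0 -4/9 0; 0 0 0 1]
M⁻¹ · (8, 9/10, 9)ᵀ = (-8/5, -2/5, -4)ᵀ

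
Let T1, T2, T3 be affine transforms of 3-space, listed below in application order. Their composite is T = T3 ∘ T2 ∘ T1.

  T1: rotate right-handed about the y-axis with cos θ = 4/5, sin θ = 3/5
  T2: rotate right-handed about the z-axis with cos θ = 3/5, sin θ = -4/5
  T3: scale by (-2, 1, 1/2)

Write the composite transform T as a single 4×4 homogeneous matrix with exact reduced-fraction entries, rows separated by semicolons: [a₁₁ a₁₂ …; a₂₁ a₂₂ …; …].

T = [-24/25 -8/5 -18/25 0; -16/25 3/5 -12/25 0; -3/10 0 2/5 0; 0 0 0 1]

T1 = [4/5 0 3/5 0; 0 1 0 0; -3/5 0 4/5 0; 0 0 0 1]
T2·T1 = [12/25 4/5 9/25 0; -16/25 3/5 -12/25 0; -3/5 0 4/5 0; 0 0 0 1]
T3·…·T1 = [-24/25 -8/5 -18/25 0; -16/25 3/5 -12/25 0; -3/10 0 2/5 0; 0 0 0 1]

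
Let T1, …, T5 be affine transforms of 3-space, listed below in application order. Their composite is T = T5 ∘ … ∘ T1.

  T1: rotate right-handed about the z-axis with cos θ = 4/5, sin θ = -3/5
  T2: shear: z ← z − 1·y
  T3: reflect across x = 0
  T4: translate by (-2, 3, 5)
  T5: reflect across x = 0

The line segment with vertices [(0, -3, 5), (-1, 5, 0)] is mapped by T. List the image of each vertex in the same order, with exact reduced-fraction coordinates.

T1 rotate right-handed about the z-axis with cos θ = 4/5, sin θ = -3/5: (0, -3, 5) → (-9/5, -12/5, 5); (-1, 5, 0) → (11/5, 23/5, 0)
T2 shear: z ← z − 1·y: (-9/5, -12/5, 5) → (-9/5, -12/5, 37/5); (11/5, 23/5, 0) → (11/5, 23/5, -23/5)
T3 reflect across x = 0: (-9/5, -12/5, 37/5) → (9/5, -12/5, 37/5); (11/5, 23/5, -23/5) → (-11/5, 23/5, -23/5)
T4 translate by (-2, 3, 5): (9/5, -12/5, 37/5) → (-1/5, 3/5, 62/5); (-11/5, 23/5, -23/5) → (-21/5, 38/5, 2/5)
T5 reflect across x = 0: (-1/5, 3/5, 62/5) → (1/5, 3/5, 62/5); (-21/5, 38/5, 2/5) → (21/5, 38/5, 2/5)

image vertices: (1/5, 3/5, 62/5), (21/5, 38/5, 2/5)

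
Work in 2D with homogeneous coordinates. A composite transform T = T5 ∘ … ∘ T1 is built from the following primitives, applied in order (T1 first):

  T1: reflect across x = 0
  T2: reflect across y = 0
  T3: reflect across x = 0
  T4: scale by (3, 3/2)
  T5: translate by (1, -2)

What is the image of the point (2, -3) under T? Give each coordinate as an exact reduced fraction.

T(p) = (7, 5/2)

T1 reflect across x = 0: (2, -3) → (-2, -3)
T2 reflect across y = 0: (-2, -3) → (-2, 3)
T3 reflect across x = 0: (-2, 3) → (2, 3)
T4 scale by (3, 3/2): (2, 3) → (6, 9/2)
T5 translate by (1, -2): (6, 9/2) → (7, 5/2)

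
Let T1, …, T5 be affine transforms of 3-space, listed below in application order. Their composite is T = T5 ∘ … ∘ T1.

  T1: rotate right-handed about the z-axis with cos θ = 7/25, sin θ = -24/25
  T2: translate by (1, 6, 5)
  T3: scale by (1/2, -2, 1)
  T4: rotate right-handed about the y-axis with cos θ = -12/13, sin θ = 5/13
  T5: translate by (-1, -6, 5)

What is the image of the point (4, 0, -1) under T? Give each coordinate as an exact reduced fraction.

T(p) = (-11/25, -258/25, 9/10)

T1 rotate right-handed about the z-axis with cos θ = 7/25, sin θ = -24/25: (4, 0, -1) → (28/25, -96/25, -1)
T2 translate by (1, 6, 5): (28/25, -96/25, -1) → (53/25, 54/25, 4)
T3 scale by (1/2, -2, 1): (53/25, 54/25, 4) → (53/50, -108/25, 4)
T4 rotate right-handed about the y-axis with cos θ = -12/13, sin θ = 5/13: (53/50, -108/25, 4) → (14/25, -108/25, -41/10)
T5 translate by (-1, -6, 5): (14/25, -108/25, -41/10) → (-11/25, -258/25, 9/10)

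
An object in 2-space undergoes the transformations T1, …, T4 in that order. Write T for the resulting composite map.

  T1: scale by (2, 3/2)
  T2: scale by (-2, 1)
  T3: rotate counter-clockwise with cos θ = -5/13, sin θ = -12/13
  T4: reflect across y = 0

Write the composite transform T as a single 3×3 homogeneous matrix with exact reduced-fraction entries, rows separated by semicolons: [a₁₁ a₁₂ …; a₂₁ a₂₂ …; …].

T = [20/13 18/13 0; -48/13 15/26 0; 0 0 1]

T1 = [2 0 0; 0 3/2 0; 0 0 1]
T2·T1 = [-4 0 0; 0 3/2 0; 0 0 1]
T3·…·T1 = [20/13 18/13 0; 48/13 -15/26 0; 0 0 1]
T4·…·T1 = [20/13 18/13 0; -48/13 15/26 0; 0 0 1]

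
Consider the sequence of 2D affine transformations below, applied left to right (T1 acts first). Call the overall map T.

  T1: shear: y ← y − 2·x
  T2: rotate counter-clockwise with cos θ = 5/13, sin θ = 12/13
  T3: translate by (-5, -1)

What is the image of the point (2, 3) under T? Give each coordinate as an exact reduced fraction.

T1 shear: y ← y − 2·x: (2, 3) → (2, -1)
T2 rotate counter-clockwise with cos θ = 5/13, sin θ = 12/13: (2, -1) → (22/13, 19/13)
T3 translate by (-5, -1): (22/13, 19/13) → (-43/13, 6/13)

T(p) = (-43/13, 6/13)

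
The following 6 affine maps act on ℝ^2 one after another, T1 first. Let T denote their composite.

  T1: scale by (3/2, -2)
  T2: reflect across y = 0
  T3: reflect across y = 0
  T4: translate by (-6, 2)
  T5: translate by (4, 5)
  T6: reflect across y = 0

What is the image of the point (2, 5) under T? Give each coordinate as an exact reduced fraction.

T1 scale by (3/2, -2): (2, 5) → (3, -10)
T2 reflect across y = 0: (3, -10) → (3, 10)
T3 reflect across y = 0: (3, 10) → (3, -10)
T4 translate by (-6, 2): (3, -10) → (-3, -8)
T5 translate by (4, 5): (-3, -8) → (1, -3)
T6 reflect across y = 0: (1, -3) → (1, 3)

T(p) = (1, 3)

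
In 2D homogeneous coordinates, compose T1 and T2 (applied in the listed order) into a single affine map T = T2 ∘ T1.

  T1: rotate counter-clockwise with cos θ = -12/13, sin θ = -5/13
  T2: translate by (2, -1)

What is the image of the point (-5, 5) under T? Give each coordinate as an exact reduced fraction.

T1 rotate counter-clockwise with cos θ = -12/13, sin θ = -5/13: (-5, 5) → (85/13, -35/13)
T2 translate by (2, -1): (85/13, -35/13) → (111/13, -48/13)

T(p) = (111/13, -48/13)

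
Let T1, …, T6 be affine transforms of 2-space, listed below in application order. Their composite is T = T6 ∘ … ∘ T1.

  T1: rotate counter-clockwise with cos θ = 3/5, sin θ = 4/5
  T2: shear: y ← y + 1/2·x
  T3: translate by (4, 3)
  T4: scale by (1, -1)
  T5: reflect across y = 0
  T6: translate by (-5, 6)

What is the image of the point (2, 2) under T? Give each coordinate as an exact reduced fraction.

T1 rotate counter-clockwise with cos θ = 3/5, sin θ = 4/5: (2, 2) → (-2/5, 14/5)
T2 shear: y ← y + 1/2·x: (-2/5, 14/5) → (-2/5, 13/5)
T3 translate by (4, 3): (-2/5, 13/5) → (18/5, 28/5)
T4 scale by (1, -1): (18/5, 28/5) → (18/5, -28/5)
T5 reflect across y = 0: (18/5, -28/5) → (18/5, 28/5)
T6 translate by (-5, 6): (18/5, 28/5) → (-7/5, 58/5)

T(p) = (-7/5, 58/5)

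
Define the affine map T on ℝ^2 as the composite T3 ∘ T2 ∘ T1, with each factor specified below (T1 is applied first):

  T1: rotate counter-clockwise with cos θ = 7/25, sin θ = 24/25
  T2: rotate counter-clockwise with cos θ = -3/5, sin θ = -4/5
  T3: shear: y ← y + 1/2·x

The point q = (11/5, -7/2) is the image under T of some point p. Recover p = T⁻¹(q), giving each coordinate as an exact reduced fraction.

p = (5, -1)

T1 = [7/25 -24/25 0; 24/25 7/25 0; 0 0 1]
T2·T1 = [3/5 4/5 0; -4/5 3/5 0; 0 0 1]
T3·…·T1 = [3/5 4/5 0; -1/2 1 0; 0 0 1]
det M = 1; M⁻¹ = [1 -4/5 0; 1/2 3/5 0; 0 0 1]
M⁻¹ · (11/5, -7/2)ᵀ = (5, -1)ᵀ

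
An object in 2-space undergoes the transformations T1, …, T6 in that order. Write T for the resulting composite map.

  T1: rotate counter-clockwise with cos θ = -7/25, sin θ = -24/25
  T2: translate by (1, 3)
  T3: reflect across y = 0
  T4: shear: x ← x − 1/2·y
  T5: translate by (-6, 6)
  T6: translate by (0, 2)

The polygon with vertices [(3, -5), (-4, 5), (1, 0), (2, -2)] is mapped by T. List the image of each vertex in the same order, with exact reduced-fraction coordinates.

T1 rotate counter-clockwise with cos θ = -7/25, sin θ = -24/25: (3, -5) → (-141/25, -37/25); (-4, 5) → (148/25, 61/25); (1, 0) → (-7/25, -24/25); (2, -2) → (-62/25, -34/25)
T2 translate by (1, 3): (-141/25, -37/25) → (-116/25, 38/25); (148/25, 61/25) → (173/25, 136/25); (-7/25, -24/25) → (18/25, 51/25); (-62/25, -34/25) → (-37/25, 41/25)
T3 reflect across y = 0: (-116/25, 38/25) → (-116/25, -38/25); (173/25, 136/25) → (173/25, -136/25); (18/25, 51/25) → (18/25, -51/25); (-37/25, 41/25) → (-37/25, -41/25)
T4 shear: x ← x − 1/2·y: (-116/25, -38/25) → (-97/25, -38/25); (173/25, -136/25) → (241/25, -136/25); (18/25, -51/25) → (87/50, -51/25); (-37/25, -41/25) → (-33/50, -41/25)
T5 translate by (-6, 6): (-97/25, -38/25) → (-247/25, 112/25); (241/25, -136/25) → (91/25, 14/25); (87/50, -51/25) → (-213/50, 99/25); (-33/50, -41/25) → (-333/50, 109/25)
T6 translate by (0, 2): (-247/25, 112/25) → (-247/25, 162/25); (91/25, 14/25) → (91/25, 64/25); (-213/50, 99/25) → (-213/50, 149/25); (-333/50, 109/25) → (-333/50, 159/25)

image vertices: (-247/25, 162/25), (91/25, 64/25), (-213/50, 149/25), (-333/50, 159/25)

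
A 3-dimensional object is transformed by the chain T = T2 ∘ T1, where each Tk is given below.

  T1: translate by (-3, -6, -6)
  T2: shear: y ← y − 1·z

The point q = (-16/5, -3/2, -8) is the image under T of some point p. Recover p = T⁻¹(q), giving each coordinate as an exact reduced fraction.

p = (-1/5, -7/2, -2)

T1 = [1 0 0 -3; 0 1 0 -6; 0 0 1 -6; 0 0 0 1]
T2·T1 = [1 0 0 -3; 0 1 -1 0; 0 0 1 -6; 0 0 0 1]
det M = 1; M⁻¹ = [1 0 0 3; 0 1 1 6; 0 0 1 6; 0 0 0 1]
M⁻¹ · (-16/5, -3/2, -8)ᵀ = (-1/5, -7/2, -2)ᵀ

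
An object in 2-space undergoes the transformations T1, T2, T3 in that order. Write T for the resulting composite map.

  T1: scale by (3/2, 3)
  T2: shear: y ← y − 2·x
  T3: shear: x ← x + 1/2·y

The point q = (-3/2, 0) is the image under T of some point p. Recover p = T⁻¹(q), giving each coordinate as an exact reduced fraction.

p = (-1, -1)

T1 = [3/2 0 0; 0 3 0; 0 0 1]
T2·T1 = [3/2 0 0; -3 3 0; 0 0 1]
T3·…·T1 = [0 3/2 0; -3 3 0; 0 0 1]
det M = 9/2; M⁻¹ = [2/3 -1/3 0; 2/3 0 0; 0 0 1]
M⁻¹ · (-3/2, 0)ᵀ = (-1, -1)ᵀ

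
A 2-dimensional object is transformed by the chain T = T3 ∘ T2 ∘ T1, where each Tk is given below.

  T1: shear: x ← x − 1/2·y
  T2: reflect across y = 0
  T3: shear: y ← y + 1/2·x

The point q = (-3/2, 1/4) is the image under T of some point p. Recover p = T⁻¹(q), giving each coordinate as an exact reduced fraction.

p = (-2, -1)

T1 = [1 -1/2 0; 0 1 0; 0 0 1]
T2·T1 = [1 -1/2 0; 0 -1 0; 0 0 1]
T3·…·T1 = [1 -1/2 0; 1/2 -5/4 0; 0 0 1]
det M = -1; M⁻¹ = [5/4 -1/2 0; 1/2 -1 0; 0 0 1]
M⁻¹ · (-3/2, 1/4)ᵀ = (-2, -1)ᵀ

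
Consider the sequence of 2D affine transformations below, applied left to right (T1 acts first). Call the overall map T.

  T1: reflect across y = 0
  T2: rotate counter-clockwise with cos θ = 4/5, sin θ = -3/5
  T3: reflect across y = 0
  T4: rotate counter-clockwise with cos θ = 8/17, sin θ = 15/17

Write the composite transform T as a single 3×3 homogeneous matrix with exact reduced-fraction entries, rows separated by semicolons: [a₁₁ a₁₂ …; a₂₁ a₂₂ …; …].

T = [-13/85 -84/85 0; 84/85 -13/85 0; 0 0 1]

T1 = [1 0 0; 0 -1 0; 0 0 1]
T2·T1 = [4/5 -3/5 0; -3/5 -4/5 0; 0 0 1]
T3·…·T1 = [4/5 -3/5 0; 3/5 4/5 0; 0 0 1]
T4·…·T1 = [-13/85 -84/85 0; 84/85 -13/85 0; 0 0 1]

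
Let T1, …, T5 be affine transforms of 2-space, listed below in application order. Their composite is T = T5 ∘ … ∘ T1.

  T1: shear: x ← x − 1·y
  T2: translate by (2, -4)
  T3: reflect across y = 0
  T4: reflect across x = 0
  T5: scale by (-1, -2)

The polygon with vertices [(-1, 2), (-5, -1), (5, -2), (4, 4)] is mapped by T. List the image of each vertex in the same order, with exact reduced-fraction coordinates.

image vertices: (-1, -4), (-2, -10), (9, -12), (2, 0)

T1 shear: x ← x − 1·y: (-1, 2) → (-3, 2); (-5, -1) → (-4, -1); (5, -2) → (7, -2); (4, 4) → (0, 4)
T2 translate by (2, -4): (-3, 2) → (-1, -2); (-4, -1) → (-2, -5); (7, -2) → (9, -6); (0, 4) → (2, 0)
T3 reflect across y = 0: (-1, -2) → (-1, 2); (-2, -5) → (-2, 5); (9, -6) → (9, 6); (2, 0) → (2, 0)
T4 reflect across x = 0: (-1, 2) → (1, 2); (-2, 5) → (2, 5); (9, 6) → (-9, 6); (2, 0) → (-2, 0)
T5 scale by (-1, -2): (1, 2) → (-1, -4); (2, 5) → (-2, -10); (-9, 6) → (9, -12); (-2, 0) → (2, 0)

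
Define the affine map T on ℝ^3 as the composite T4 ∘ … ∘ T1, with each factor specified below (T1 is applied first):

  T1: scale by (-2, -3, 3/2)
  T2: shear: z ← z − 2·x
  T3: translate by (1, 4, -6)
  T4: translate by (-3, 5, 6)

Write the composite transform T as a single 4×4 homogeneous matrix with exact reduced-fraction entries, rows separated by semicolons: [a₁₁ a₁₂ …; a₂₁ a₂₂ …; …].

T = [-2 0 0 -2; 0 -3 0 9; 4 0 3/2 0; 0 0 0 1]

T1 = [-2 0 0 0; 0 -3 0 0; 0 0 3/2 0; 0 0 0 1]
T2·T1 = [-2 0 0 0; 0 -3 0 0; 4 0 3/2 0; 0 0 0 1]
T3·…·T1 = [-2 0 0 1; 0 -3 0 4; 4 0 3/2 -6; 0 0 0 1]
T4·…·T1 = [-2 0 0 -2; 0 -3 0 9; 4 0 3/2 0; 0 0 0 1]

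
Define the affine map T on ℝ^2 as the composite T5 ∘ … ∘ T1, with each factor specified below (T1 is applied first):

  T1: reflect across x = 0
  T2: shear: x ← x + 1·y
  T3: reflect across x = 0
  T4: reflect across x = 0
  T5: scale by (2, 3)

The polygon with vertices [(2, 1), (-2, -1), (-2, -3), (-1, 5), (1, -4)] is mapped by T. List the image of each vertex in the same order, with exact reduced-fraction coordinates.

image vertices: (-2, 3), (2, -3), (-2, -9), (12, 15), (-10, -12)

T1 reflect across x = 0: (2, 1) → (-2, 1); (-2, -1) → (2, -1); (-2, -3) → (2, -3); (-1, 5) → (1, 5); (1, -4) → (-1, -4)
T2 shear: x ← x + 1·y: (-2, 1) → (-1, 1); (2, -1) → (1, -1); (2, -3) → (-1, -3); (1, 5) → (6, 5); (-1, -4) → (-5, -4)
T3 reflect across x = 0: (-1, 1) → (1, 1); (1, -1) → (-1, -1); (-1, -3) → (1, -3); (6, 5) → (-6, 5); (-5, -4) → (5, -4)
T4 reflect across x = 0: (1, 1) → (-1, 1); (-1, -1) → (1, -1); (1, -3) → (-1, -3); (-6, 5) → (6, 5); (5, -4) → (-5, -4)
T5 scale by (2, 3): (-1, 1) → (-2, 3); (1, -1) → (2, -3); (-1, -3) → (-2, -9); (6, 5) → (12, 15); (-5, -4) → (-10, -12)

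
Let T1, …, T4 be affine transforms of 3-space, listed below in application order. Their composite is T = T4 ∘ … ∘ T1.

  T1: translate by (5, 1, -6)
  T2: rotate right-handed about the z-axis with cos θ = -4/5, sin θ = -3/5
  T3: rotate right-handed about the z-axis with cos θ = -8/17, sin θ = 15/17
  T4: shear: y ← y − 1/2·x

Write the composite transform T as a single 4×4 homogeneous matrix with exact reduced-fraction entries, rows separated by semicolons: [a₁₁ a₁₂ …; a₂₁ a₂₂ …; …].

T = [77/85 36/85 0 421/85; -149/170 59/85 0 -627/170; 0 0 1 -6; 0 0 0 1]

T1 = [1 0 0 5; 0 1 0 1; 0 0 1 -6; 0 0 0 1]
T2·T1 = [-4/5 3/5 0 -17/5; -3/5 -4/5 0 -19/5; 0 0 1 -6; 0 0 0 1]
T3·…·T1 = [77/85 36/85 0 421/85; -36/85 77/85 0 -103/85; 0 0 1 -6; 0 0 0 1]
T4·…·T1 = [77/85 36/85 0 421/85; -149/170 59/85 0 -627/170; 0 0 1 -6; 0 0 0 1]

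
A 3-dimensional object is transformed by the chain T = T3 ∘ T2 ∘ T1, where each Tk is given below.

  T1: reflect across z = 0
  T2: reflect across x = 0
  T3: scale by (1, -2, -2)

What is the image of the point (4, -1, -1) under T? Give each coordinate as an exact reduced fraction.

T1 reflect across z = 0: (4, -1, -1) → (4, -1, 1)
T2 reflect across x = 0: (4, -1, 1) → (-4, -1, 1)
T3 scale by (1, -2, -2): (-4, -1, 1) → (-4, 2, -2)

T(p) = (-4, 2, -2)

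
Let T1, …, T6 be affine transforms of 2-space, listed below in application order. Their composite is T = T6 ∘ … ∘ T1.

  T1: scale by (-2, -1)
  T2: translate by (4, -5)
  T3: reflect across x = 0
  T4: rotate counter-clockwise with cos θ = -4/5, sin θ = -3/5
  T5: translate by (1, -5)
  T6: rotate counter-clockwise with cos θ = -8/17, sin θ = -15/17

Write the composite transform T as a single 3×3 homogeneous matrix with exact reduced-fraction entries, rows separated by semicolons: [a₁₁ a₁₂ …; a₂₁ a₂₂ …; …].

T = [-26/85 84/85 57/85; 168/85 13/85 -146/85; 0 0 1]

T1 = [-2 0 0; 0 -1 0; 0 0 1]
T2·T1 = [-2 0 4; 0 -1 -5; 0 0 1]
T3·…·T1 = [2 0 -4; 0 -1 -5; 0 0 1]
T4·…·T1 = [-8/5 -3/5 1/5; -6/5 4/5 32/5; 0 0 1]
T5·…·T1 = [-8/5 -3/5 6/5; -6/5 4/5 7/5; 0 0 1]
T6·…·T1 = [-26/85 84/85 57/85; 168/85 13/85 -146/85; 0 0 1]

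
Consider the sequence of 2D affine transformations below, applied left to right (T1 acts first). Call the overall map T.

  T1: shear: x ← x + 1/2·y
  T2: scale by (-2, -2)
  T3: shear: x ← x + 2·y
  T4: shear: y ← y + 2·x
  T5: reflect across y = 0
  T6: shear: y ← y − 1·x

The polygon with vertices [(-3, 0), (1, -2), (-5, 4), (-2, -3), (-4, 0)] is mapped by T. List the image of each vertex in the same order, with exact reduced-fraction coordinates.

image vertices: (6, -18), (8, -28), (-10, 38), (19, -63), (8, -24)

T1 shear: x ← x + 1/2·y: (-3, 0) → (-3, 0); (1, -2) → (0, -2); (-5, 4) → (-3, 4); (-2, -3) → (-7/2, -3); (-4, 0) → (-4, 0)
T2 scale by (-2, -2): (-3, 0) → (6, 0); (0, -2) → (0, 4); (-3, 4) → (6, -8); (-7/2, -3) → (7, 6); (-4, 0) → (8, 0)
T3 shear: x ← x + 2·y: (6, 0) → (6, 0); (0, 4) → (8, 4); (6, -8) → (-10, -8); (7, 6) → (19, 6); (8, 0) → (8, 0)
T4 shear: y ← y + 2·x: (6, 0) → (6, 12); (8, 4) → (8, 20); (-10, -8) → (-10, -28); (19, 6) → (19, 44); (8, 0) → (8, 16)
T5 reflect across y = 0: (6, 12) → (6, -12); (8, 20) → (8, -20); (-10, -28) → (-10, 28); (19, 44) → (19, -44); (8, 16) → (8, -16)
T6 shear: y ← y − 1·x: (6, -12) → (6, -18); (8, -20) → (8, -28); (-10, 28) → (-10, 38); (19, -44) → (19, -63); (8, -16) → (8, -24)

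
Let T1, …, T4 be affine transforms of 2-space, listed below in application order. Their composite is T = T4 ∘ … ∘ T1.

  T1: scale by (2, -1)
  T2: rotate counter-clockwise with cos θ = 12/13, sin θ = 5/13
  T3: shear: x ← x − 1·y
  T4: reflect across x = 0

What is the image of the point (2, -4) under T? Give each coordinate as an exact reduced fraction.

T1 scale by (2, -1): (2, -4) → (4, 4)
T2 rotate counter-clockwise with cos θ = 12/13, sin θ = 5/13: (4, 4) → (28/13, 68/13)
T3 shear: x ← x − 1·y: (28/13, 68/13) → (-40/13, 68/13)
T4 reflect across x = 0: (-40/13, 68/13) → (40/13, 68/13)

T(p) = (40/13, 68/13)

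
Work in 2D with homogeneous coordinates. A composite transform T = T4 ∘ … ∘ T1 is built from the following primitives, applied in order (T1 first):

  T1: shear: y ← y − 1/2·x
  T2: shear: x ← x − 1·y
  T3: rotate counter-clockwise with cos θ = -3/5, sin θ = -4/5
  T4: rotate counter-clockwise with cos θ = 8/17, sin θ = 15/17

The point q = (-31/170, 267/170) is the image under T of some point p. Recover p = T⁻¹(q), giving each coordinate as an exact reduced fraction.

T1 = [1 0 0; -1/2 1 0; 0 0 1]
T2·T1 = [3/2 -1 0; -1/2 1 0; 0 0 1]
T3·…·T1 = [-13/10 7/5 0; -9/10 1/5 0; 0 0 1]
T4·…·T1 = [31/170 41/85 0; -267/170 113/85 0; 0 0 1]
det M = 1; M⁻¹ = [113/85 -41/85 0; 267/170 31/170 0; 0 0 1]
M⁻¹ · (-31/170, 267/170)ᵀ = (-1, 0)ᵀ

p = (-1, 0)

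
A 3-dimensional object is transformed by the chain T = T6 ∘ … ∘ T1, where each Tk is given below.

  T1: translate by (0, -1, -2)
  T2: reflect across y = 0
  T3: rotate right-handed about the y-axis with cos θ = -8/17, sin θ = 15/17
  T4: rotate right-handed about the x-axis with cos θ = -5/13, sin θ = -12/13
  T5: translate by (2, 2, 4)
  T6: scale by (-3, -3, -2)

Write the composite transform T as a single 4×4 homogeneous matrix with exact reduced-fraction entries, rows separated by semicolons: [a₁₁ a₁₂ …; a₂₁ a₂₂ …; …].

T = [24/17 0 -45/17 -12/17; 540/221 -15/13 288/221 -1647/221; -150/221 -24/13 -80/221 -1200/221; 0 0 0 1]

T1 = [1 0 0 0; 0 1 0 -1; 0 0 1 -2; 0 0 0 1]
T2·T1 = [1 0 0 0; 0 -1 0 1; 0 0 1 -2; 0 0 0 1]
T3·…·T1 = [-8/17 0 15/17 -30/17; 0 -1 0 1; -15/17 0 -8/17 16/17; 0 0 0 1]
T4·…·T1 = [-8/17 0 15/17 -30/17; -180/221 5/13 -96/221 107/221; 75/221 12/13 40/221 -284/221; 0 0 0 1]
T5·…·T1 = [-8/17 0 15/17 4/17; -180/221 5/13 -96/221 549/221; 75/221 12/13 40/221 600/221; 0 0 0 1]
T6·…·T1 = [24/17 0 -45/17 -12/17; 540/221 -15/13 288/221 -1647/221; -150/221 -24/13 -80/221 -1200/221; 0 0 0 1]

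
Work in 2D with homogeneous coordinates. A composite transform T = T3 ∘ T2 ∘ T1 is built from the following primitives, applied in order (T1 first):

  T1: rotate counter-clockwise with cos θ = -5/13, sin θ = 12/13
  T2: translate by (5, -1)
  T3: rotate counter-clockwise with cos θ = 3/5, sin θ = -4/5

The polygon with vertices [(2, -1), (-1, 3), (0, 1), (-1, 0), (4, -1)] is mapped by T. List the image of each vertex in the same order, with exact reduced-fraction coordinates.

T1 rotate counter-clockwise with cos θ = -5/13, sin θ = 12/13: (2, -1) → (2/13, 29/13); (-1, 3) → (-31/13, -27/13); (0, 1) → (-12/13, -5/13); (-1, 0) → (5/13, -12/13); (4, -1) → (-8/13, 53/13)
T2 translate by (5, -1): (2/13, 29/13) → (67/13, 16/13); (-31/13, -27/13) → (34/13, -40/13); (-12/13, -5/13) → (53/13, -18/13); (5/13, -12/13) → (70/13, -25/13); (-8/13, 53/13) → (57/13, 40/13)
T3 rotate counter-clockwise with cos θ = 3/5, sin θ = -4/5: (67/13, 16/13) → (53/13, -44/13); (34/13, -40/13) → (-58/65, -256/65); (53/13, -18/13) → (87/65, -266/65); (70/13, -25/13) → (22/13, -71/13); (57/13, 40/13) → (331/65, -108/65)

image vertices: (53/13, -44/13), (-58/65, -256/65), (87/65, -266/65), (22/13, -71/13), (331/65, -108/65)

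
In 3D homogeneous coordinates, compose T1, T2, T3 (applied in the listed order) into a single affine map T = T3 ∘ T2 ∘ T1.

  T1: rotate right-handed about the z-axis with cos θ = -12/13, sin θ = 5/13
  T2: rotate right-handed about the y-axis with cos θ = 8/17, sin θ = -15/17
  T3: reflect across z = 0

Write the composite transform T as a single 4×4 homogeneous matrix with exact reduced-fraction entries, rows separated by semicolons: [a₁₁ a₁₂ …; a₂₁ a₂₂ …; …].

T = [-96/221 -40/221 -15/17 0; 5/13 -12/13 0 0; 180/221 75/221 -8/17 0; 0 0 0 1]

T1 = [-12/13 -5/13 0 0; 5/13 -12/13 0 0; 0 0 1 0; 0 0 0 1]
T2·T1 = [-96/221 -40/221 -15/17 0; 5/13 -12/13 0 0; -180/221 -75/221 8/17 0; 0 0 0 1]
T3·…·T1 = [-96/221 -40/221 -15/17 0; 5/13 -12/13 0 0; 180/221 75/221 -8/17 0; 0 0 0 1]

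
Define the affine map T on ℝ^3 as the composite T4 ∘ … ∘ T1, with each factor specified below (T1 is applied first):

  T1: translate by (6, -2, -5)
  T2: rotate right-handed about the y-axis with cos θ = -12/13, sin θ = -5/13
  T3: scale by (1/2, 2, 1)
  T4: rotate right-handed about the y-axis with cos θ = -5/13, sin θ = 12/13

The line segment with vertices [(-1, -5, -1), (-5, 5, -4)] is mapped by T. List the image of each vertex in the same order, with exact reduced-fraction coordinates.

image vertices: (1239/169, -14, -305/169), (2547/338, 6, -763/169)

T1 translate by (6, -2, -5): (-1, -5, -1) → (5, -7, -6); (-5, 5, -4) → (1, 3, -9)
T2 rotate right-handed about the y-axis with cos θ = -12/13, sin θ = -5/13: (5, -7, -6) → (-30/13, -7, 97/13); (1, 3, -9) → (33/13, 3, 113/13)
T3 scale by (1/2, 2, 1): (-30/13, -7, 97/13) → (-15/13, -14, 97/13); (33/13, 3, 113/13) → (33/26, 6, 113/13)
T4 rotate right-handed about the y-axis with cos θ = -5/13, sin θ = 12/13: (-15/13, -14, 97/13) → (1239/169, -14, -305/169); (33/26, 6, 113/13) → (2547/338, 6, -763/169)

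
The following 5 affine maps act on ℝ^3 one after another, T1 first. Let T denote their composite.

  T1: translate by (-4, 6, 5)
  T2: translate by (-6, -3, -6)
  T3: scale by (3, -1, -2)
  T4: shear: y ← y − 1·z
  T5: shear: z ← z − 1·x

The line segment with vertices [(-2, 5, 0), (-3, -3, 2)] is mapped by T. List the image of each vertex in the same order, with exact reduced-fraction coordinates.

T1 translate by (-4, 6, 5): (-2, 5, 0) → (-6, 11, 5); (-3, -3, 2) → (-7, 3, 7)
T2 translate by (-6, -3, -6): (-6, 11, 5) → (-12, 8, -1); (-7, 3, 7) → (-13, 0, 1)
T3 scale by (3, -1, -2): (-12, 8, -1) → (-36, -8, 2); (-13, 0, 1) → (-39, 0, -2)
T4 shear: y ← y − 1·z: (-36, -8, 2) → (-36, -10, 2); (-39, 0, -2) → (-39, 2, -2)
T5 shear: z ← z − 1·x: (-36, -10, 2) → (-36, -10, 38); (-39, 2, -2) → (-39, 2, 37)

image vertices: (-36, -10, 38), (-39, 2, 37)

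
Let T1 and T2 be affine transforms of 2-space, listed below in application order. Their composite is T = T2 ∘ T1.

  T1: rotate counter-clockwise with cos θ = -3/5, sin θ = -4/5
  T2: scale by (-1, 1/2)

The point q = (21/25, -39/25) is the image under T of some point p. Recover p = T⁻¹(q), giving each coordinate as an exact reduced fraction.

p = (3, 6/5)

T1 = [-3/5 4/5 0; -4/5 -3/5 0; 0 0 1]
T2·T1 = [3/5 -4/5 0; -2/5 -3/10 0; 0 0 1]
det M = -1/2; M⁻¹ = [3/5 -8/5 0; -4/5 -6/5 0; 0 0 1]
M⁻¹ · (21/25, -39/25)ᵀ = (3, 6/5)ᵀ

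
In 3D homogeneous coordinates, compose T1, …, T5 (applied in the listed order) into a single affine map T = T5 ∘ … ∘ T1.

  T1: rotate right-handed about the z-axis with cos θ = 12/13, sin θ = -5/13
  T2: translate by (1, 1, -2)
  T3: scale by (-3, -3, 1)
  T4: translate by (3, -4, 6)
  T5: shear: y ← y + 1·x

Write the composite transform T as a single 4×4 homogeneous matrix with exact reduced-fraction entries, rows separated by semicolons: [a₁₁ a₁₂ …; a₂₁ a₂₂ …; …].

T = [-36/13 -15/13 0 0; -21/13 -51/13 0 -7; 0 0 1 4; 0 0 0 1]

T1 = [12/13 5/13 0 0; -5/13 12/13 0 0; 0 0 1 0; 0 0 0 1]
T2·T1 = [12/13 5/13 0 1; -5/13 12/13 0 1; 0 0 1 -2; 0 0 0 1]
T3·…·T1 = [-36/13 -15/13 0 -3; 15/13 -36/13 0 -3; 0 0 1 -2; 0 0 0 1]
T4·…·T1 = [-36/13 -15/13 0 0; 15/13 -36/13 0 -7; 0 0 1 4; 0 0 0 1]
T5·…·T1 = [-36/13 -15/13 0 0; -21/13 -51/13 0 -7; 0 0 1 4; 0 0 0 1]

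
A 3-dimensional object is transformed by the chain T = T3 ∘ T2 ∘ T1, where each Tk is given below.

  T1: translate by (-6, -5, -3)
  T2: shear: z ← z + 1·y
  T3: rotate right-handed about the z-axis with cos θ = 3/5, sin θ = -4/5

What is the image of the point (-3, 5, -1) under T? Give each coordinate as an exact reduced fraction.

T(p) = (-27/5, 36/5, -4)

T1 translate by (-6, -5, -3): (-3, 5, -1) → (-9, 0, -4)
T2 shear: z ← z + 1·y: (-9, 0, -4) → (-9, 0, -4)
T3 rotate right-handed about the z-axis with cos θ = 3/5, sin θ = -4/5: (-9, 0, -4) → (-27/5, 36/5, -4)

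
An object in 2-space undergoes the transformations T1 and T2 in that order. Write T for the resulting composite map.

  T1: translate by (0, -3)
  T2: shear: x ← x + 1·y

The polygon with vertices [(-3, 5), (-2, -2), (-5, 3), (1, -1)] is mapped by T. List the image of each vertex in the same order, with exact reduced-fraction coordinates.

image vertices: (-1, 2), (-7, -5), (-5, 0), (-3, -4)

T1 translate by (0, -3): (-3, 5) → (-3, 2); (-2, -2) → (-2, -5); (-5, 3) → (-5, 0); (1, -1) → (1, -4)
T2 shear: x ← x + 1·y: (-3, 2) → (-1, 2); (-2, -5) → (-7, -5); (-5, 0) → (-5, 0); (1, -4) → (-3, -4)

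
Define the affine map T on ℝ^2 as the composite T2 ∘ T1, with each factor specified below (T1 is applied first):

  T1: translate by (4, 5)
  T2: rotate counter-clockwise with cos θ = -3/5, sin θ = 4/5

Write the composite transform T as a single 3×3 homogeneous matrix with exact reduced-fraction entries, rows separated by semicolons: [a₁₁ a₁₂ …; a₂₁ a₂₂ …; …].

T1 = [1 0 4; 0 1 5; 0 0 1]
T2·T1 = [-3/5 -4/5 -32/5; 4/5 -3/5 1/5; 0 0 1]

T = [-3/5 -4/5 -32/5; 4/5 -3/5 1/5; 0 0 1]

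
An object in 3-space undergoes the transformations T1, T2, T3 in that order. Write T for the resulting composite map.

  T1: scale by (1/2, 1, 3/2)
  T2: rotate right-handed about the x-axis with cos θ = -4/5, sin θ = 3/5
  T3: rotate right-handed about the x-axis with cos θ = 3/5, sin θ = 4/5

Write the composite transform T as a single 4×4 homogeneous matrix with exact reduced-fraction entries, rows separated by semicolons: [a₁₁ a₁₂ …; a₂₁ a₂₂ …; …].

T1 = [1/2 0 0 0; 0 1 0 0; 0 0 3/2 0; 0 0 0 1]
T2·T1 = [1/2 0 0 0; 0 -4/5 -9/10 0; 0 3/5 -6/5 0; 0 0 0 1]
T3·…·T1 = [1/2 0 0 0; 0 -24/25 21/50 0; 0 -7/25 -36/25 0; 0 0 0 1]

T = [1/2 0 0 0; 0 -24/25 21/50 0; 0 -7/25 -36/25 0; 0 0 0 1]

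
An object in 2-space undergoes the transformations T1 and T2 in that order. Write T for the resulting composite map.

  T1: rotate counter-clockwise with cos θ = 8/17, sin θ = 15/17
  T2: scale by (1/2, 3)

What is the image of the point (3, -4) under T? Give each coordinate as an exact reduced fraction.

T(p) = (42/17, 39/17)

T1 rotate counter-clockwise with cos θ = 8/17, sin θ = 15/17: (3, -4) → (84/17, 13/17)
T2 scale by (1/2, 3): (84/17, 13/17) → (42/17, 39/17)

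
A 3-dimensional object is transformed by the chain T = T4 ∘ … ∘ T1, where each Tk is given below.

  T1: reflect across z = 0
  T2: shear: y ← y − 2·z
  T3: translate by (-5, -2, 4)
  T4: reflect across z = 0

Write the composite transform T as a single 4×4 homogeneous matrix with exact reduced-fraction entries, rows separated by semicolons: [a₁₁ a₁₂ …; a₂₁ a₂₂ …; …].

T1 = [1 0 0 0; 0 1 0 0; 0 0 -1 0; 0 0 0 1]
T2·T1 = [1 0 0 0; 0 1 2 0; 0 0 -1 0; 0 0 0 1]
T3·…·T1 = [1 0 0 -5; 0 1 2 -2; 0 0 -1 4; 0 0 0 1]
T4·…·T1 = [1 0 0 -5; 0 1 2 -2; 0 0 1 -4; 0 0 0 1]

T = [1 0 0 -5; 0 1 2 -2; 0 0 1 -4; 0 0 0 1]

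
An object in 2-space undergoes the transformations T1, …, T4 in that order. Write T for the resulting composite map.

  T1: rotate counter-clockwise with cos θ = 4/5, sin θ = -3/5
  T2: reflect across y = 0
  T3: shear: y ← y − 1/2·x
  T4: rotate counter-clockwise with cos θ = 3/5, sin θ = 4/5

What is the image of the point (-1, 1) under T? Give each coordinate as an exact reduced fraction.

T1 rotate counter-clockwise with cos θ = 4/5, sin θ = -3/5: (-1, 1) → (-1/5, 7/5)
T2 reflect across y = 0: (-1/5, 7/5) → (-1/5, -7/5)
T3 shear: y ← y − 1/2·x: (-1/5, -7/5) → (-1/5, -13/10)
T4 rotate counter-clockwise with cos θ = 3/5, sin θ = 4/5: (-1/5, -13/10) → (23/25, -47/50)

T(p) = (23/25, -47/50)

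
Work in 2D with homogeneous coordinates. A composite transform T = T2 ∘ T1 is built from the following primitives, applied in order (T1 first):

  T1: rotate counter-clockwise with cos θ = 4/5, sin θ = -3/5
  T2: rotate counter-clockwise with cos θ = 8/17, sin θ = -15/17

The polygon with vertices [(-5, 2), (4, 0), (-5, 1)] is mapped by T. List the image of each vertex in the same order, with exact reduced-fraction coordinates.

T1 rotate counter-clockwise with cos θ = 4/5, sin θ = -3/5: (-5, 2) → (-14/5, 23/5); (4, 0) → (16/5, -12/5); (-5, 1) → (-17/5, 19/5)
T2 rotate counter-clockwise with cos θ = 8/17, sin θ = -15/17: (-14/5, 23/5) → (233/85, 394/85); (16/5, -12/5) → (-52/85, -336/85); (-17/5, 19/5) → (149/85, 407/85)

image vertices: (233/85, 394/85), (-52/85, -336/85), (149/85, 407/85)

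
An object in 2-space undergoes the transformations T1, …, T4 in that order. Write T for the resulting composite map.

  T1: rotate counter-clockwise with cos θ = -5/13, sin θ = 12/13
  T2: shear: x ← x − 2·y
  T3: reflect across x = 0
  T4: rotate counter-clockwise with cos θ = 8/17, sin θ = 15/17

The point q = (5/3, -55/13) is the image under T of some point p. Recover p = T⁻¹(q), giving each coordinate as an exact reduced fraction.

T1 = [-5/13 -12/13 0; 12/13 -5/13 0; 0 0 1]
T2·T1 = [-29/13 -2/13 0; 12/13 -5/13 0; 0 0 1]
T3·…·T1 = [29/13 2/13 0; 12/13 -5/13 0; 0 0 1]
T4·…·T1 = [4/17 7/17 0; 531/221 -10/221 0; 0 0 1]
det M = -1; M⁻¹ = [10/221 7/17 0; 531/221 -4/17 0; 0 0 1]
M⁻¹ · (5/3, -55/13)ᵀ = (-5/3, 5)ᵀ

p = (-5/3, 5)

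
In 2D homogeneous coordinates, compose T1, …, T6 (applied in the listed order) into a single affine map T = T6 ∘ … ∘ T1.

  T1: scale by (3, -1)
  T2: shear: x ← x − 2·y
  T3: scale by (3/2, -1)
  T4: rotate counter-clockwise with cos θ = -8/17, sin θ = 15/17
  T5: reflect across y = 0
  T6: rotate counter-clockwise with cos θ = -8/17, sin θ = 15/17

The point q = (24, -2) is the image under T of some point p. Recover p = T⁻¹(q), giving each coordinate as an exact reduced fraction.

p = (4, 2)

T1 = [3 0 0; 0 -1 0; 0 0 1]
T2·T1 = [3 2 0; 0 -1 0; 0 0 1]
T3·…·T1 = [9/2 3 0; 0 1 0; 0 0 1]
T4·…·T1 = [-36/17 -39/17 0; 135/34 37/17 0; 0 0 1]
T5·…·T1 = [-36/17 -39/17 0; -135/34 -37/17 0; 0 0 1]
T6·…·T1 = [9/2 3 0; 0 -1 0; 0 0 1]
det M = -9/2; M⁻¹ = [2/9 2/3 0; 0 -1 0; 0 0 1]
M⁻¹ · (24, -2)ᵀ = (4, 2)ᵀ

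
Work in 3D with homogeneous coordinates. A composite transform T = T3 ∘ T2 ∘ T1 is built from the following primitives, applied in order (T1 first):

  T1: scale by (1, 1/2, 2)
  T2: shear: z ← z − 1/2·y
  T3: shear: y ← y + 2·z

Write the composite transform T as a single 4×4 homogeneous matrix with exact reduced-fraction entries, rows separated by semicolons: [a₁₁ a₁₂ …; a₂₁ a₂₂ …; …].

T = [1 0 0 0; 0 0 4 0; 0 -1/4 2 0; 0 0 0 1]

T1 = [1 0 0 0; 0 1/2 0 0; 0 0 2 0; 0 0 0 1]
T2·T1 = [1 0 0 0; 0 1/2 0 0; 0 -1/4 2 0; 0 0 0 1]
T3·…·T1 = [1 0 0 0; 0 0 4 0; 0 -1/4 2 0; 0 0 0 1]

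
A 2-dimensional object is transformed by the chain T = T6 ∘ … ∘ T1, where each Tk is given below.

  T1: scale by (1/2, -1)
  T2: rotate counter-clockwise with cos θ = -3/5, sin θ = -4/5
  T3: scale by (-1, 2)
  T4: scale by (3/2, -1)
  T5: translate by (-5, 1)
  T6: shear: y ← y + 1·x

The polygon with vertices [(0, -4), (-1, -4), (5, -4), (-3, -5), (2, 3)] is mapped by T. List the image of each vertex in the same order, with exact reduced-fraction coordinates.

T1 scale by (1/2, -1): (0, -4) → (0, 4); (-1, -4) → (-1/2, 4); (5, -4) → (5/2, 4); (-3, -5) → (-3/2, 5); (2, 3) → (1, -3)
T2 rotate counter-clockwise with cos θ = -3/5, sin θ = -4/5: (0, 4) → (16/5, -12/5); (-1/2, 4) → (7/2, -2); (5/2, 4) → (17/10, -22/5); (-3/2, 5) → (49/10, -9/5); (1, -3) → (-3, 1)
T3 scale by (-1, 2): (16/5, -12/5) → (-16/5, -24/5); (7/2, -2) → (-7/2, -4); (17/10, -22/5) → (-17/10, -44/5); (49/10, -9/5) → (-49/10, -18/5); (-3, 1) → (3, 2)
T4 scale by (3/2, -1): (-16/5, -24/5) → (-24/5, 24/5); (-7/2, -4) → (-21/4, 4); (-17/10, -44/5) → (-51/20, 44/5); (-49/10, -18/5) → (-147/20, 18/5); (3, 2) → (9/2, -2)
T5 translate by (-5, 1): (-24/5, 24/5) → (-49/5, 29/5); (-21/4, 4) → (-41/4, 5); (-51/20, 44/5) → (-151/20, 49/5); (-147/20, 18/5) → (-247/20, 23/5); (9/2, -2) → (-1/2, -1)
T6 shear: y ← y + 1·x: (-49/5, 29/5) → (-49/5, -4); (-41/4, 5) → (-41/4, -21/4); (-151/20, 49/5) → (-151/20, 9/4); (-247/20, 23/5) → (-247/20, -31/4); (-1/2, -1) → (-1/2, -3/2)

image vertices: (-49/5, -4), (-41/4, -21/4), (-151/20, 9/4), (-247/20, -31/4), (-1/2, -3/2)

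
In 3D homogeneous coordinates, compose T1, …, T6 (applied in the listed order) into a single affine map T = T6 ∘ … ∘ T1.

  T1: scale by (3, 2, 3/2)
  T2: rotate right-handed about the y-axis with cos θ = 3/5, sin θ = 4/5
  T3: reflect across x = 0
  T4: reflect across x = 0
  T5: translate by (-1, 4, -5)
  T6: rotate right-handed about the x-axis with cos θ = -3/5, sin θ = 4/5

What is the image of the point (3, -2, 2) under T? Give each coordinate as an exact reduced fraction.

T1 scale by (3, 2, 3/2): (3, -2, 2) → (9, -4, 3)
T2 rotate right-handed about the y-axis with cos θ = 3/5, sin θ = 4/5: (9, -4, 3) → (39/5, -4, -27/5)
T3 reflect across x = 0: (39/5, -4, -27/5) → (-39/5, -4, -27/5)
T4 reflect across x = 0: (-39/5, -4, -27/5) → (39/5, -4, -27/5)
T5 translate by (-1, 4, -5): (39/5, -4, -27/5) → (34/5, 0, -52/5)
T6 rotate right-handed about the x-axis with cos θ = -3/5, sin θ = 4/5: (34/5, 0, -52/5) → (34/5, 208/25, 156/25)

T(p) = (34/5, 208/25, 156/25)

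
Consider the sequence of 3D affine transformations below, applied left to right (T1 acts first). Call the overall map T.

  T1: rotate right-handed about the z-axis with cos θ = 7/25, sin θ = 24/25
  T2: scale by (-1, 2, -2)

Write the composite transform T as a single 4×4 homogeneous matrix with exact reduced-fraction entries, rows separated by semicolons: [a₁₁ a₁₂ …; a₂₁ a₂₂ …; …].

T1 = [7/25 -24/25 0 0; 24/25 7/25 0 0; 0 0 1 0; 0 0 0 1]
T2·T1 = [-7/25 24/25 0 0; 48/25 14/25 0 0; 0 0 -2 0; 0 0 0 1]

T = [-7/25 24/25 0 0; 48/25 14/25 0 0; 0 0 -2 0; 0 0 0 1]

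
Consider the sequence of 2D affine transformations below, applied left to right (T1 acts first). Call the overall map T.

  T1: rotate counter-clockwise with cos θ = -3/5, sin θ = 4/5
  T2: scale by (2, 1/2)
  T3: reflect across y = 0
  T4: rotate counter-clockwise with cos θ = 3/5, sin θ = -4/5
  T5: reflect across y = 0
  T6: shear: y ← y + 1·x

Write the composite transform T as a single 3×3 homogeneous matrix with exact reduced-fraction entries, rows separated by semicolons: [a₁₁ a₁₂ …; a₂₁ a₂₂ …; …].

T1 = [-3/5 -4/5 0; 4/5 -3/5 0; 0 0 1]
T2·T1 = [-6/5 -8/5 0; 2/5 -3/10 0; 0 0 1]
T3·…·T1 = [-6/5 -8/5 0; -2/5 3/10 0; 0 0 1]
T4·…·T1 = [-26/25 -18/25 0; 18/25 73/50 0; 0 0 1]
T5·…·T1 = [-26/25 -18/25 0; -18/25 -73/50 0; 0 0 1]
T6·…·T1 = [-26/25 -18/25 0; -44/25 -109/50 0; 0 0 1]

T = [-26/25 -18/25 0; -44/25 -109/50 0; 0 0 1]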